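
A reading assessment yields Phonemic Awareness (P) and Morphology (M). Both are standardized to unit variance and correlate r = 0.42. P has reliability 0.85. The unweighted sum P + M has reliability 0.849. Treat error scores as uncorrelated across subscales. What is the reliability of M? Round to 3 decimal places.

0.721

Var(P+M) = 2 + 2·0.42 = 2.840.
True-score variance = ρ_P + ρ_M + 2·0.42, so 0.849 = (0.85 + ρ_M + 0.84) / 2.840.
ρ_M = 0.849·2.840 − 0.85 − 0.84 = 0.721.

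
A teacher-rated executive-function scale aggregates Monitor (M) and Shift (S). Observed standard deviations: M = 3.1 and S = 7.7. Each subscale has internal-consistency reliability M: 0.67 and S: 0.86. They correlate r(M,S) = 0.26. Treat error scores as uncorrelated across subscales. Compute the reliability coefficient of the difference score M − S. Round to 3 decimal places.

Var(M−S) = 3.1² + 7.7² − 2·3.1·7.7·0.26 = 68.9 − 12.4124 = 56.4876.
Because errors are independent across components, Cov(Tᵢ,Tⱼ) = Cov(Xᵢ,Xⱼ); the off-diagonal part of the true-score variance is the same as above.
True-score variance = [3.1²·0.67 + 7.7²·0.86] − 12.4124 = 57.4281 − 12.4124 = 45.0157.
Reliability = 45.0157 / 56.4876 = 0.797.

0.797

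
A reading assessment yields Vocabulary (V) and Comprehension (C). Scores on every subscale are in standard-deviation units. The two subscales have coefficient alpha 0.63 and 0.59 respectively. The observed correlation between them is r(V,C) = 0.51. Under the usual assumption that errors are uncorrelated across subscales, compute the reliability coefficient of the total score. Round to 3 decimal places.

Var(V+C) = 2 + 2·[0.51] = 2 + 1.02 = 3.02.
Because errors are independent across components, Cov(Tᵢ,Tⱼ) = Cov(Xᵢ,Xⱼ); the off-diagonal part of the true-score variance is the same as above.
True-score variance = [0.63 + 0.59] + 1.02 = 1.22 + 1.02 = 2.24.
Reliability = 2.24 / 3.02 = 0.742.

0.742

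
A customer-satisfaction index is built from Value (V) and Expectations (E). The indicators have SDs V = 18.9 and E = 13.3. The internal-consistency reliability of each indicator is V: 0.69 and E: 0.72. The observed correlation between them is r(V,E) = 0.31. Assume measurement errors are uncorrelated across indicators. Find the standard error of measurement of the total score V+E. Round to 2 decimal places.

12.66

Var(total) = 534.1 + 155.849 = 689.949.
True-score variance = 373.836 + 155.849 = 529.685, so reliability = 0.7677.
Error variance = 689.949 − 529.685 = 160.264; SEM = √160.264 = 12.66.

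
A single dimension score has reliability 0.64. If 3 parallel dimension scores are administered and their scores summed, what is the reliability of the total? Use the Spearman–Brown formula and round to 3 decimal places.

0.842

ρ_k = kρ / (1 + (k−1)ρ) = 3·0.64 / (1 + 2·0.64) = 1.920 / 2.280 = 0.842.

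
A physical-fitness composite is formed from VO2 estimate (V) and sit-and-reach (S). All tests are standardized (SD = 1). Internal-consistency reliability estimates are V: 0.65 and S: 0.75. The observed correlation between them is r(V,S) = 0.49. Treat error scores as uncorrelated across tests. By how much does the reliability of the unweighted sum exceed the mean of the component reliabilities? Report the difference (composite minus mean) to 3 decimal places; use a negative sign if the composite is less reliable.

0.099

Var(sum) = 2 + 0.98 = 2.98; true-score variance = 1.4 + 0.98 = 2.38; composite reliability = 0.7987.
Mean component reliability = 0.7000.
Difference = 0.7987 − 0.7000 = 0.099.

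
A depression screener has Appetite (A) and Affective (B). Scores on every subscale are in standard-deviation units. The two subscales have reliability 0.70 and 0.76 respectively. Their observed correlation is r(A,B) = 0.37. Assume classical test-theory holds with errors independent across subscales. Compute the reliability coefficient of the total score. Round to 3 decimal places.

Var(A+B) = 2 + 2·[0.37] = 2 + 0.74 = 2.74.
Under uncorrelated errors the observed covariances equal the true-score covariances, so only the own-variance terms attenuate.
True-score variance = [0.70 + 0.76] + 0.74 = 1.46 + 0.74 = 2.2.
Reliability = 2.2 / 2.74 = 0.803.

0.803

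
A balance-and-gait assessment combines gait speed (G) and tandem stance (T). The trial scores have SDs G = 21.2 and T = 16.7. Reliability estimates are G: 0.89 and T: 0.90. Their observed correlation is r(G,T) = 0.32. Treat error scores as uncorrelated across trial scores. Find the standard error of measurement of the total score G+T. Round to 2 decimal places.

8.79

Var(total) = 728.33 + 226.586 = 954.916.
True-score variance = 651.003 + 226.586 = 877.588, so reliability = 0.9190.
Error variance = 954.916 − 877.588 = 77.3274; SEM = √77.3274 = 8.79.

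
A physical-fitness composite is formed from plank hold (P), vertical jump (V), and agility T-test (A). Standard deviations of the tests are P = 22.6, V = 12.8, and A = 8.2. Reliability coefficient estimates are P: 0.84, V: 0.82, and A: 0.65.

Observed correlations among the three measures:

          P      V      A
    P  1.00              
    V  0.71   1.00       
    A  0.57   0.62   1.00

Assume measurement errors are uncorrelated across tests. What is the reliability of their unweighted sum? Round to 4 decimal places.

Var(P+V+A) = 22.6² + 12.8² + 8.2² + 2·[22.6·12.8·0.71 + 22.6·8.2·0.57 + 12.8·8.2·0.62] = 741.84 + 752.193 = 1494.03.
Under uncorrelated errors the observed covariances equal the true-score covariances, so only the own-variance terms attenuate.
True-score variance = [22.6²·0.84 + 12.8²·0.82 + 8.2²·0.65] + 752.193 = 607.093 + 752.193 = 1359.29.
Reliability = 1359.29 / 1494.03 = 0.9098.

0.9098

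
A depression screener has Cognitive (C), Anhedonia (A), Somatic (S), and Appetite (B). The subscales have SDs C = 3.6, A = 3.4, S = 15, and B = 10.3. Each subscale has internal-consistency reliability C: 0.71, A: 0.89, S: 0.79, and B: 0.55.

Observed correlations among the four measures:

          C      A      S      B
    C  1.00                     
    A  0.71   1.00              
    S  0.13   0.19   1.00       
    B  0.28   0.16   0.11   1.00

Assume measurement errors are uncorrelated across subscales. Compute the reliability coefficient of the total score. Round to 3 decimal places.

0.788

Var(C+A+S+B) = 3.6² + 3.4² + 15² + 10.3² + 2·[3.6·3.4·0.71 + 3.6·15·0.13 + 3.6·10.3·0.28 + 3.4·15·0.19 + 3.4·10.3·0.16 + 15·10.3·0.11] = 355.61 + 116.762 = 472.372.
Under uncorrelated errors the observed covariances equal the true-score covariances, so only the own-variance terms attenuate.
True-score variance = [3.6²·0.71 + 3.4²·0.89 + 15²·0.79 + 10.3²·0.55] + 116.762 = 255.59 + 116.762 = 372.351.
Reliability = 372.351 / 472.372 = 0.788.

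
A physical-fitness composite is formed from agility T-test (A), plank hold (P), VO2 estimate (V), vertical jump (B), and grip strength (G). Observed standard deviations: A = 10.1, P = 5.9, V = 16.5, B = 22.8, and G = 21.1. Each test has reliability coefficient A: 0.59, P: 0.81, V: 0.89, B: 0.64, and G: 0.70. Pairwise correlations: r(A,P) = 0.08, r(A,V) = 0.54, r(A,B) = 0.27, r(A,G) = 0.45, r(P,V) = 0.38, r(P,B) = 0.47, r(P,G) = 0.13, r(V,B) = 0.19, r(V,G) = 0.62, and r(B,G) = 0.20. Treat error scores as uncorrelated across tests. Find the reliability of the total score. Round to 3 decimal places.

Var(A+P+V+B+G) = 10.1² + 5.9² + 16.5² + 22.8² + 21.1² + 2·[10.1·5.9·0.08 + 10.1·16.5·0.54 + 10.1·22.8·0.27 + 10.1·21.1·0.45 + 5.9·16.5·0.38 + 5.9·22.8·0.47 + 5.9·21.1·0.13 + 16.5·22.8·0.19 + 16.5·21.1·0.62 + 22.8·21.1·0.20] = 1374.12 + 1505.56 = 2879.68.
Because errors are independent across components, Cov(Tᵢ,Tⱼ) = Cov(Xᵢ,Xⱼ); the off-diagonal part of the true-score variance is the same as above.
True-score variance = [10.1²·0.59 + 5.9²·0.81 + 16.5²·0.89 + 22.8²·0.64 + 21.1²·0.70] + 1505.56 = 975.029 + 1505.56 = 2480.59.
Reliability = 2480.59 / 2879.68 = 0.861.

0.861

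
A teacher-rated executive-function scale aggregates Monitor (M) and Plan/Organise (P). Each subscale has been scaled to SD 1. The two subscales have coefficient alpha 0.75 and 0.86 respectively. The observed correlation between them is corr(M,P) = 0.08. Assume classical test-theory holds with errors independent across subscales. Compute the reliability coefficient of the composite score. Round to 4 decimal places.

Var(M+P) = 2 + 2·[0.08] = 2 + 0.16 = 2.16.
With uncorrelated errors the cross-covariances are all true-score covariance, so they carry over unchanged; only the diagonal terms shrink to ρᵢσᵢ².
True-score variance = [0.75 + 0.86] + 0.16 = 1.61 + 0.16 = 1.77.
Reliability = 1.77 / 2.16 = 0.8194.

0.8194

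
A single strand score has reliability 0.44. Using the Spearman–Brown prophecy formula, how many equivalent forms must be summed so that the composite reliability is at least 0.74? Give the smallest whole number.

k ≥ ρ*(1−ρ₁)/(ρ₁(1−ρ*)) = 0.74·0.56 / (0.44·0.26) = 3.622.
Smallest integer k = 4.

4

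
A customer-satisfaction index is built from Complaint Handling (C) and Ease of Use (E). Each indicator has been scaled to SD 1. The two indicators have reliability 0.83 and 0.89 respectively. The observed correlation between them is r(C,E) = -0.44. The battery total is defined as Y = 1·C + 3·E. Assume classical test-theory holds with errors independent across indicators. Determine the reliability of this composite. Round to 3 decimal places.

0.842

Var(Y) = 1 + 3² + 2·[3·(-0.44)] = 10 − 2.64 = 7.36.
With uncorrelated errors the cross-covariances are all true-score covariance, so they carry over unchanged; only the diagonal terms shrink to ρᵢσᵢ².
True-score variance = [0.83 + 3²·0.89] − 2.64 = 8.84 − 2.64 = 6.2.
Reliability = 6.2 / 7.36 = 0.842.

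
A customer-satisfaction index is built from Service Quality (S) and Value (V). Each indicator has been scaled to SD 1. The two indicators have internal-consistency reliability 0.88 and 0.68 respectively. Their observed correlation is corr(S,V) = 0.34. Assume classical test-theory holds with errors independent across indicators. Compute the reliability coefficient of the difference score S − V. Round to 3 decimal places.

0.667

Var(S−V) = 1 + 1 − 2·0.34 = 2 − 0.68 = 1.32.
Under uncorrelated errors the observed covariances equal the true-score covariances, so only the own-variance terms attenuate.
True-score variance = [0.88 + 0.68] − 0.68 = 1.56 − 0.68 = 0.88.
Reliability = 0.88 / 1.32 = 0.667.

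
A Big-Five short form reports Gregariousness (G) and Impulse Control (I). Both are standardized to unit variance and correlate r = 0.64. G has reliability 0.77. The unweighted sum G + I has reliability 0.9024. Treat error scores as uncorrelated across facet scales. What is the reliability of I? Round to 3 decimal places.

0.910

Var(G+I) = 2 + 2·0.64 = 3.280.
True-score variance = ρ_G + ρ_I + 2·0.64, so 0.9024 = (0.77 + ρ_I + 1.28) / 3.280.
ρ_I = 0.9024·3.280 − 0.77 − 1.28 = 0.910.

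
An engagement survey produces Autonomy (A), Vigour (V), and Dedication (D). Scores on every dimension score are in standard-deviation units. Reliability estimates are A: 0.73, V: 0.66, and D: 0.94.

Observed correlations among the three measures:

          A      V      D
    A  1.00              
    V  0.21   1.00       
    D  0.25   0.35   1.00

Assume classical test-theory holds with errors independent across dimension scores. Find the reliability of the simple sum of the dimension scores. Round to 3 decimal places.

0.855

Var(A+V+D) = 3 + 2·[0.21 + 0.25 + 0.35] = 3 + 1.62 = 4.62.
Under uncorrelated errors the observed covariances equal the true-score covariances, so only the own-variance terms attenuate.
True-score variance = [0.73 + 0.66 + 0.94] + 1.62 = 2.33 + 1.62 = 3.95.
Reliability = 3.95 / 4.62 = 0.855.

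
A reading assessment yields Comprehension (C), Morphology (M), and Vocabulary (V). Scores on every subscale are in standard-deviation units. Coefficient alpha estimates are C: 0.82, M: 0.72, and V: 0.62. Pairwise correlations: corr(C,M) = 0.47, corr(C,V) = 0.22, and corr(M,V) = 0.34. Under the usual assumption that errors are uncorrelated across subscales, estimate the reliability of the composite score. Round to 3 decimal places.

Var(C+M+V) = 3 + 2·[0.47 + 0.22 + 0.34] = 3 + 2.06 = 5.06.
Because errors are independent across components, Cov(Tᵢ,Tⱼ) = Cov(Xᵢ,Xⱼ); the off-diagonal part of the true-score variance is the same as above.
True-score variance = [0.82 + 0.72 + 0.62] + 2.06 = 2.16 + 2.06 = 4.22.
Reliability = 4.22 / 5.06 = 0.834.

0.834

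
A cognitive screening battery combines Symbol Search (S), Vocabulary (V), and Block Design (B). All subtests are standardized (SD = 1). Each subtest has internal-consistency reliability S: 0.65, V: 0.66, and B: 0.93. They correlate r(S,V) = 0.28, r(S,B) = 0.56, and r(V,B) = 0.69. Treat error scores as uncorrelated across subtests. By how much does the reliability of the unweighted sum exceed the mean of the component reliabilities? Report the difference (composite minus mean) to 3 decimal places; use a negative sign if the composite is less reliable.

0.128

Var(sum) = 3 + 3.06 = 6.06; true-score variance = 2.24 + 3.06 = 5.3; composite reliability = 0.8746.
Mean component reliability = 0.7467.
Difference = 0.8746 − 0.7467 = 0.128.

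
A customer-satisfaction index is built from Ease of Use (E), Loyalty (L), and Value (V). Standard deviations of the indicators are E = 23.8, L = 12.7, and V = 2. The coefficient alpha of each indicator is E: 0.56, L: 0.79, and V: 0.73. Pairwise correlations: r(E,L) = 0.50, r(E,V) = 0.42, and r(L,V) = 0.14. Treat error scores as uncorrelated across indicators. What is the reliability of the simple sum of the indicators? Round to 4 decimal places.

0.7371

Var(E+L+V) = 23.8² + 12.7² + 2² + 2·[23.8·12.7·0.50 + 23.8·2·0.42 + 12.7·2·0.14] = 731.73 + 349.356 = 1081.09.
Under uncorrelated errors the observed covariances equal the true-score covariances, so only the own-variance terms attenuate.
True-score variance = [23.8²·0.56 + 12.7²·0.79 + 2²·0.73] + 349.356 = 447.546 + 349.356 = 796.902.
Reliability = 796.902 / 1081.09 = 0.7371.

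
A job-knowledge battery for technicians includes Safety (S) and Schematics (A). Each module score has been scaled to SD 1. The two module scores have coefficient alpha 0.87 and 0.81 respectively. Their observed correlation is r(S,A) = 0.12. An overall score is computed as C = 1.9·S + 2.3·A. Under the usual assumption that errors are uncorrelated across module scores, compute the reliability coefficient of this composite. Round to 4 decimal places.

Var(C) = 1.9² + 2.3² + 2·[4.37·0.12] = 8.9 + 1.0488 = 9.9488.
With uncorrelated errors the cross-covariances are all true-score covariance, so they carry over unchanged; only the diagonal terms shrink to ρᵢσᵢ².
True-score variance = [1.9²·0.87 + 2.3²·0.81] + 1.0488 = 7.4256 + 1.0488 = 8.4744.
Reliability = 8.4744 / 9.9488 = 0.8518.

0.8518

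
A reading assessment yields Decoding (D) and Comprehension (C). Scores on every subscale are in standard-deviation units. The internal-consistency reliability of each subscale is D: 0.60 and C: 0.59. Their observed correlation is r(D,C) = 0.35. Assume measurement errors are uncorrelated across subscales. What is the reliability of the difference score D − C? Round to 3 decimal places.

Var(D−C) = 1 + 1 − 2·0.35 = 2 − 0.7 = 1.3.
Under uncorrelated errors the observed covariances equal the true-score covariances, so only the own-variance terms attenuate.
True-score variance = [0.60 + 0.59] − 0.7 = 1.19 − 0.7 = 0.49.
Reliability = 0.49 / 1.3 = 0.377.

0.377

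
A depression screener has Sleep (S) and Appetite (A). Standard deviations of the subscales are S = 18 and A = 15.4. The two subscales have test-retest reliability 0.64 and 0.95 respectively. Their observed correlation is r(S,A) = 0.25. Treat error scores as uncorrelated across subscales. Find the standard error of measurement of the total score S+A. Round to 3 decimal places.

11.336

Var(total) = 561.16 + 138.6 = 699.76.
True-score variance = 432.662 + 138.6 = 571.262, so reliability = 0.8164.
Error variance = 699.76 − 571.262 = 128.498; SEM = √128.498 = 11.336.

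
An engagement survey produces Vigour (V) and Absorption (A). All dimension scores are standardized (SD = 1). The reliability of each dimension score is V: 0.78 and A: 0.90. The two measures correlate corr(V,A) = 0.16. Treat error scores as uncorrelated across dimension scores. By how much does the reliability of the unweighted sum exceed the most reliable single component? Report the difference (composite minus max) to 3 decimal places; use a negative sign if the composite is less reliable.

Var(sum) = 2 + 0.32 = 2.32; true-score variance = 1.68 + 0.32 = 2; composite reliability = 0.8621.
Max component reliability = 0.9000.
Difference = 0.8621 − 0.9000 = -0.038.

-0.038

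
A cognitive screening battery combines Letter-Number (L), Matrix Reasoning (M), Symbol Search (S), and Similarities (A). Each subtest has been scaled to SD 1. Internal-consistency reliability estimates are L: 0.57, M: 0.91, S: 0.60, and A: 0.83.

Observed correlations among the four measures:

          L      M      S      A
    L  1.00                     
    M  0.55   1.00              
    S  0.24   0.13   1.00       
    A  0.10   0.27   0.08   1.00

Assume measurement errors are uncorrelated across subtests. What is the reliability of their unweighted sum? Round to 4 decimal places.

0.8383

Var(L+M+S+A) = 4 + 2·[0.55 + 0.24 + 0.10 + 0.13 + 0.27 + 0.08] = 4 + 2.74 = 6.74.
Under uncorrelated errors the observed covariances equal the true-score covariances, so only the own-variance terms attenuate.
True-score variance = [0.57 + 0.91 + 0.60 + 0.83] + 2.74 = 2.91 + 2.74 = 5.65.
Reliability = 5.65 / 6.74 = 0.8383.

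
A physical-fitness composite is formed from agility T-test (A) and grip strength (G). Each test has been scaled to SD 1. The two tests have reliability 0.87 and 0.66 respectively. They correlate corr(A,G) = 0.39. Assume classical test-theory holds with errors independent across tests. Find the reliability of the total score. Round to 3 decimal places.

0.831

Var(A+G) = 2 + 2·[0.39] = 2 + 0.78 = 2.78.
With uncorrelated errors the cross-covariances are all true-score covariance, so they carry over unchanged; only the diagonal terms shrink to ρᵢσᵢ².
True-score variance = [0.87 + 0.66] + 0.78 = 1.53 + 0.78 = 2.31.
Reliability = 2.31 / 2.78 = 0.831.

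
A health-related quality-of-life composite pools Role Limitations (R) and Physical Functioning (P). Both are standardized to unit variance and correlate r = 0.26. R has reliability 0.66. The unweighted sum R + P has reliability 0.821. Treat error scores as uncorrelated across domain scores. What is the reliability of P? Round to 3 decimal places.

0.889

Var(R+P) = 2 + 2·0.26 = 2.520.
True-score variance = ρ_R + ρ_P + 2·0.26, so 0.821 = (0.66 + ρ_P + 0.52) / 2.520.
ρ_P = 0.821·2.520 − 0.66 − 0.52 = 0.889.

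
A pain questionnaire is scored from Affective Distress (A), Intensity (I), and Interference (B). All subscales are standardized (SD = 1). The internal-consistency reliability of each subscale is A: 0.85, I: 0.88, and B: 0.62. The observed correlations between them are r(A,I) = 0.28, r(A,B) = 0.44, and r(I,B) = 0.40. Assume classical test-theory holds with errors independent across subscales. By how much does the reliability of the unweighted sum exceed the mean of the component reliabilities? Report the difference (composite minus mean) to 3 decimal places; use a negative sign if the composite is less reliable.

Var(sum) = 3 + 2.24 = 5.24; true-score variance = 2.35 + 2.24 = 4.59; composite reliability = 0.8760.
Mean component reliability = 0.7833.
Difference = 0.8760 − 0.7833 = 0.093.

0.093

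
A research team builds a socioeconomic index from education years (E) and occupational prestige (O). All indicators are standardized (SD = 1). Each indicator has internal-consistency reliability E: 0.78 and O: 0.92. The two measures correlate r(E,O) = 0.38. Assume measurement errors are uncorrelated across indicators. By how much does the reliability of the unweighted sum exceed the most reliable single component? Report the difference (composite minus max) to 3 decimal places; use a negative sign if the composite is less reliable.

Var(sum) = 2 + 0.76 = 2.76; true-score variance = 1.7 + 0.76 = 2.46; composite reliability = 0.8913.
Max component reliability = 0.9200.
Difference = 0.8913 − 0.9200 = -0.029.

-0.029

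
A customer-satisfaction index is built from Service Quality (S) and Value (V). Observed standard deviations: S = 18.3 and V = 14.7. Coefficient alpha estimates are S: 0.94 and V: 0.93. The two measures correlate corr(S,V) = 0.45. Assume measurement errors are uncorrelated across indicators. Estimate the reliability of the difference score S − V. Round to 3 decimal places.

0.886

Var(S−V) = 18.3² + 14.7² − 2·18.3·14.7·0.45 = 550.98 − 242.109 = 308.871.
With uncorrelated errors the cross-covariances are all true-score covariance, so they carry over unchanged; only the diagonal terms shrink to ρᵢσᵢ².
True-score variance = [18.3²·0.94 + 14.7²·0.93] − 242.109 = 515.76 − 242.109 = 273.651.
Reliability = 273.651 / 308.871 = 0.886.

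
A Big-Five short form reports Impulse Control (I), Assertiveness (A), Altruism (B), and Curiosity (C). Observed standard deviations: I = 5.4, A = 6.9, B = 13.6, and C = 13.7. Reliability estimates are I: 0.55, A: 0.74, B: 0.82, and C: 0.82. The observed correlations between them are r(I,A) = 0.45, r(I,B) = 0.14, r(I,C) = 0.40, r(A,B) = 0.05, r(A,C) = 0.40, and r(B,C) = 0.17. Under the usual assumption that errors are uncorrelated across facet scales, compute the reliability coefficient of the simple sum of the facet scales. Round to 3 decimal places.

0.870

Var(I+A+B+C) = 5.4² + 6.9² + 13.6² + 13.7² + 2·[5.4·6.9·0.45 + 5.4·13.6·0.14 + 5.4·13.7·0.40 + 6.9·13.6·0.05 + 6.9·13.7·0.40 + 13.6·13.7·0.17] = 449.42 + 261.638 = 711.058.
Because errors are independent across components, Cov(Tᵢ,Tⱼ) = Cov(Xᵢ,Xⱼ); the off-diagonal part of the true-score variance is the same as above.
True-score variance = [5.4²·0.55 + 6.9²·0.74 + 13.6²·0.82 + 13.7²·0.82] + 261.638 = 356.842 + 261.638 = 618.48.
Reliability = 618.48 / 711.058 = 0.870.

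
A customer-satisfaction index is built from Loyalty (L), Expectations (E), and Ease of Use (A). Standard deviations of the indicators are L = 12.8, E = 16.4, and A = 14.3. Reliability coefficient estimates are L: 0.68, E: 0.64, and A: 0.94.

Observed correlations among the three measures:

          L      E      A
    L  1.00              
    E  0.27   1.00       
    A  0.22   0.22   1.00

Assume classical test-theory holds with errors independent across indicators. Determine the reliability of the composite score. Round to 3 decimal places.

0.827

Var(L+E+A) = 12.8² + 16.4² + 14.3² + 2·[12.8·16.4·0.27 + 12.8·14.3·0.22 + 16.4·14.3·0.22] = 637.29 + 297.083 = 934.373.
Under uncorrelated errors the observed covariances equal the true-score covariances, so only the own-variance terms attenuate.
True-score variance = [12.8²·0.68 + 16.4²·0.64 + 14.3²·0.94] + 297.083 = 475.766 + 297.083 = 772.849.
Reliability = 772.849 / 934.373 = 0.827.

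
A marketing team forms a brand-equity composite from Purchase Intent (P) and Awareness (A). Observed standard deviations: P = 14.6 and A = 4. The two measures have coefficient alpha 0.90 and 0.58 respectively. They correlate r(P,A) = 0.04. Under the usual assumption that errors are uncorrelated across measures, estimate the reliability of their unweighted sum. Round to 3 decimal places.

Var(P+A) = 14.6² + 4² + 2·[14.6·4·0.04] = 229.16 + 4.672 = 233.832.
Under uncorrelated errors the observed covariances equal the true-score covariances, so only the own-variance terms attenuate.
True-score variance = [14.6²·0.90 + 4²·0.58] + 4.672 = 201.124 + 4.672 = 205.796.
Reliability = 205.796 / 233.832 = 0.880.

0.880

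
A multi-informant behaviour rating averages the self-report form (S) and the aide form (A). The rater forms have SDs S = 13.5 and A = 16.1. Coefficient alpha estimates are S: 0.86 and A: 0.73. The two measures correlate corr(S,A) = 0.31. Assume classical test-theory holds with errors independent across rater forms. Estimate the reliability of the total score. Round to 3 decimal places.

0.834

Var(S+A) = 13.5² + 16.1² + 2·[13.5·16.1·0.31] = 441.46 + 134.757 = 576.217.
With uncorrelated errors the cross-covariances are all true-score covariance, so they carry over unchanged; only the diagonal terms shrink to ρᵢσᵢ².
True-score variance = [13.5²·0.86 + 16.1²·0.73] + 134.757 = 345.958 + 134.757 = 480.715.
Reliability = 480.715 / 576.217 = 0.834.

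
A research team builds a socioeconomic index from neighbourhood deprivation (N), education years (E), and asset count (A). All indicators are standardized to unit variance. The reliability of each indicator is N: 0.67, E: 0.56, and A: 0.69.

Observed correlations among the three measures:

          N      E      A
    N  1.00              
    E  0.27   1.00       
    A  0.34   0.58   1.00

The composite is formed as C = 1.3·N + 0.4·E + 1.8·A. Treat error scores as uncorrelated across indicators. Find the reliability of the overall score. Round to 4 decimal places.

Var(C) = 1.3² + 0.4² + 1.8² + 2·[0.52·0.27 + 2.34·0.34 + 0.72·0.58] = 5.09 + 2.7072 = 7.7972.
Because errors are independent across components, Cov(Tᵢ,Tⱼ) = Cov(Xᵢ,Xⱼ); the off-diagonal part of the true-score variance is the same as above.
True-score variance = [1.3²·0.67 + 0.4²·0.56 + 1.8²·0.69] + 2.7072 = 3.4575 + 2.7072 = 6.1647.
Reliability = 6.1647 / 7.7972 = 0.7906.

0.7906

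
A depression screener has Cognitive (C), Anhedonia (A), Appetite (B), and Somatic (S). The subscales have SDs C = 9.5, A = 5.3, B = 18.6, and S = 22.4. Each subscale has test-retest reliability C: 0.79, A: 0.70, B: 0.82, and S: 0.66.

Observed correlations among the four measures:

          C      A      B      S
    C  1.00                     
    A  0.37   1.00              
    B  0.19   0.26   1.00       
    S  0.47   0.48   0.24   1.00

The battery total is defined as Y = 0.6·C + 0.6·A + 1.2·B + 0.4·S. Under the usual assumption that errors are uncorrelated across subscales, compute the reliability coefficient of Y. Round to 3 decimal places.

Var(Y) = 0.6²·9.5² + 0.6²·5.3² + 1.2²·18.6² + 0.4²·22.4² + 2·[0.36·9.5·5.3·0.37 + 0.72·9.5·18.6·0.19 + 0.24·9.5·22.4·0.47 + 0.72·5.3·18.6·0.26 + 0.24·5.3·22.4·0.48 + 0.48·18.6·22.4·0.24] = 621.066 + 270.021 = 891.088.
Under uncorrelated errors the observed covariances equal the true-score covariances, so only the own-variance terms attenuate.
True-score variance = [0.6²·9.5²·0.79 + 0.6²·5.3²·0.70 + 1.2²·18.6²·0.82 + 0.4²·22.4²·0.66] + 270.021 = 494.241 + 270.021 = 764.263.
Reliability = 764.263 / 891.088 = 0.858.

0.858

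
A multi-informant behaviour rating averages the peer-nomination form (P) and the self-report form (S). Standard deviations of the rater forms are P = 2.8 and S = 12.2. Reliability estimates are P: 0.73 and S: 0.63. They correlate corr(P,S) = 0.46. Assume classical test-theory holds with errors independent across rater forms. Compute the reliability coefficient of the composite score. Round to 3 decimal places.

0.696

Var(P+S) = 2.8² + 12.2² + 2·[2.8·12.2·0.46] = 156.68 + 31.4272 = 188.107.
Under uncorrelated errors the observed covariances equal the true-score covariances, so only the own-variance terms attenuate.
True-score variance = [2.8²·0.73 + 12.2²·0.63] + 31.4272 = 99.4924 + 31.4272 = 130.92.
Reliability = 130.92 / 188.107 = 0.696.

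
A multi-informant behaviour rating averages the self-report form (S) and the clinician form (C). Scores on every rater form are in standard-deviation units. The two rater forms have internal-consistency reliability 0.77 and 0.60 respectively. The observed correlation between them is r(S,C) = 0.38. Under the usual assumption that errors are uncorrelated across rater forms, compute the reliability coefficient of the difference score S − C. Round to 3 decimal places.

0.492

Var(S−C) = 1 + 1 − 2·0.38 = 2 − 0.76 = 1.24.
Because errors are independent across components, Cov(Tᵢ,Tⱼ) = Cov(Xᵢ,Xⱼ); the off-diagonal part of the true-score variance is the same as above.
True-score variance = [0.77 + 0.60] − 0.76 = 1.37 − 0.76 = 0.61.
Reliability = 0.61 / 1.24 = 0.492.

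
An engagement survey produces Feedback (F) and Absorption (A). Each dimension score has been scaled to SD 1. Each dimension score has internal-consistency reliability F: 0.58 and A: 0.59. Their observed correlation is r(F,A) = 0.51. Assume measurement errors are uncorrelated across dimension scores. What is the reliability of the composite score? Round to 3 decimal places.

0.725

Var(F+A) = 2 + 2·[0.51] = 2 + 1.02 = 3.02.
Under uncorrelated errors the observed covariances equal the true-score covariances, so only the own-variance terms attenuate.
True-score variance = [0.58 + 0.59] + 1.02 = 1.17 + 1.02 = 2.19.
Reliability = 2.19 / 3.02 = 0.725.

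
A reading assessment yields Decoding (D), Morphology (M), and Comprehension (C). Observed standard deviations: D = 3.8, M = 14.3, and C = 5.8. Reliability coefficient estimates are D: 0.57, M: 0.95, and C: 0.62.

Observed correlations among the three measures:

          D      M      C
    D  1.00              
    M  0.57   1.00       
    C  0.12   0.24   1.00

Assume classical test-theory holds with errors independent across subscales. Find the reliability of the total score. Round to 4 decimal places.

Var(D+M+C) = 3.8² + 14.3² + 5.8² + 2·[3.8·14.3·0.57 + 3.8·5.8·0.12 + 14.3·5.8·0.24] = 252.57 + 107.048 = 359.618.
Under uncorrelated errors the observed covariances equal the true-score covariances, so only the own-variance terms attenuate.
True-score variance = [3.8²·0.57 + 14.3²·0.95 + 5.8²·0.62] + 107.048 = 223.353 + 107.048 = 330.401.
Reliability = 330.401 / 359.618 = 0.9188.

0.9188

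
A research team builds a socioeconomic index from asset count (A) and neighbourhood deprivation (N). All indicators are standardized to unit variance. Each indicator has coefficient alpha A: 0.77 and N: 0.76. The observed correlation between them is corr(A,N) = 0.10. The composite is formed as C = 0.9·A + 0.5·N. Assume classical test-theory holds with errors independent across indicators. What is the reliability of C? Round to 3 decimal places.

Var(C) = 0.9² + 0.5² + 2·[0.45·0.10] = 1.06 + 0.09 = 1.15.
Under uncorrelated errors the observed covariances equal the true-score covariances, so only the own-variance terms attenuate.
True-score variance = [0.9²·0.77 + 0.5²·0.76] + 0.09 = 0.8137 + 0.09 = 0.9037.
Reliability = 0.9037 / 1.15 = 0.786.

0.786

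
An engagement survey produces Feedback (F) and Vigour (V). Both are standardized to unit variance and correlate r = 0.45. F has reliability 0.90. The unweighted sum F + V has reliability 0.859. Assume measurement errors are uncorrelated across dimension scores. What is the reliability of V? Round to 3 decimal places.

0.691

Var(F+V) = 2 + 2·0.45 = 2.900.
True-score variance = ρ_F + ρ_V + 2·0.45, so 0.859 = (0.90 + ρ_V + 0.90) / 2.900.
ρ_V = 0.859·2.900 − 0.90 − 0.90 = 0.691.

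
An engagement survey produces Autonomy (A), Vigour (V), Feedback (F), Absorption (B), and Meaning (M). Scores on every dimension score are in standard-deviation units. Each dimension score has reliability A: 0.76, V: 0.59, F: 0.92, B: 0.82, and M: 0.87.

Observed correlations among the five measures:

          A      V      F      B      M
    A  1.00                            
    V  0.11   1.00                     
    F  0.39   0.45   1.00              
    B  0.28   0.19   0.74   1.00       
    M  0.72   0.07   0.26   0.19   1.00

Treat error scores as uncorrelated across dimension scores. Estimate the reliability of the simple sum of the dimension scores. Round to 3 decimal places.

0.912

Var(A+V+F+B+M) = 5 + 2·[0.11 + 0.39 + 0.28 + 0.72 + 0.45 + 0.19 + 0.07 + 0.74 + 0.26 + 0.19] = 5 + 6.8 = 11.8.
Because errors are independent across components, Cov(Tᵢ,Tⱼ) = Cov(Xᵢ,Xⱼ); the off-diagonal part of the true-score variance is the same as above.
True-score variance = [0.76 + 0.59 + 0.92 + 0.82 + 0.87] + 6.8 = 3.96 + 6.8 = 10.76.
Reliability = 10.76 / 11.8 = 0.912.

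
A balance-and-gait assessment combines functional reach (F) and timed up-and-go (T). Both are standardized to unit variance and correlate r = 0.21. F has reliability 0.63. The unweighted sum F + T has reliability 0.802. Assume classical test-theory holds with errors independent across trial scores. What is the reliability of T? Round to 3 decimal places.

0.891

Var(F+T) = 2 + 2·0.21 = 2.420.
True-score variance = ρ_F + ρ_T + 2·0.21, so 0.802 = (0.63 + ρ_T + 0.42) / 2.420.
ρ_T = 0.802·2.420 − 0.63 − 0.42 = 0.891.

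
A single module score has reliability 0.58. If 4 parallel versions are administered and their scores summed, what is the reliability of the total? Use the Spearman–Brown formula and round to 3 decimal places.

0.847

ρ_k = kρ / (1 + (k−1)ρ) = 4·0.58 / (1 + 3·0.58) = 2.320 / 2.740 = 0.847.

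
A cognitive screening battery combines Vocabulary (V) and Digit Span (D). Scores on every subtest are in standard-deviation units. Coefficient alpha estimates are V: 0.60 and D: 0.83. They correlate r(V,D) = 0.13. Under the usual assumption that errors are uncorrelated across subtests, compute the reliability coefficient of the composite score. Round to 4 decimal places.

Var(V+D) = 2 + 2·[0.13] = 2 + 0.26 = 2.26.
Under uncorrelated errors the observed covariances equal the true-score covariances, so only the own-variance terms attenuate.
True-score variance = [0.60 + 0.83] + 0.26 = 1.43 + 0.26 = 1.69.
Reliability = 1.69 / 2.26 = 0.7478.

0.7478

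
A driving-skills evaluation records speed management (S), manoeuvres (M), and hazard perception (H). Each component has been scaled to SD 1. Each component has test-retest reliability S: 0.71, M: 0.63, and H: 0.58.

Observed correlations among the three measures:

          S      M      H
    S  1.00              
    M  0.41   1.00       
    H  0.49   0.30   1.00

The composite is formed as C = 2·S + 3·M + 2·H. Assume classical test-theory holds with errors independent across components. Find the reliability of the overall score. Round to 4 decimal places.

Var(C) = 2² + 3² + 2² + 2·[6·0.41 + 4·0.49 + 6·0.30] = 17 + 12.44 = 29.44.
Under uncorrelated errors the observed covariances equal the true-score covariances, so only the own-variance terms attenuate.
True-score variance = [2²·0.71 + 3²·0.63 + 2²·0.58] + 12.44 = 10.83 + 12.44 = 23.27.
Reliability = 23.27 / 29.44 = 0.7904.

0.7904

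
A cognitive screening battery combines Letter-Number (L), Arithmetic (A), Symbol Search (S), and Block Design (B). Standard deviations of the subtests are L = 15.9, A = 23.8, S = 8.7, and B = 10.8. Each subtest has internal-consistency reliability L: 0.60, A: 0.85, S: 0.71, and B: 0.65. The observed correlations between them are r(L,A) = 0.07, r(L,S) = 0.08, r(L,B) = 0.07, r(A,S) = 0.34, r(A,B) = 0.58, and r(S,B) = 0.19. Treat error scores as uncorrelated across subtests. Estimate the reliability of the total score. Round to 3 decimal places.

Var(L+A+S+B) = 15.9² + 23.8² + 8.7² + 10.8² + 2·[15.9·23.8·0.07 + 15.9·8.7·0.08 + 15.9·10.8·0.07 + 23.8·8.7·0.34 + 23.8·10.8·0.58 + 8.7·10.8·0.19] = 1011.58 + 573.824 = 1585.4.
Under uncorrelated errors the observed covariances equal the true-score covariances, so only the own-variance terms attenuate.
True-score variance = [15.9²·0.60 + 23.8²·0.85 + 8.7²·0.71 + 10.8²·0.65] + 573.824 = 762.716 + 573.824 = 1336.54.
Reliability = 1336.54 / 1585.4 = 0.843.

0.843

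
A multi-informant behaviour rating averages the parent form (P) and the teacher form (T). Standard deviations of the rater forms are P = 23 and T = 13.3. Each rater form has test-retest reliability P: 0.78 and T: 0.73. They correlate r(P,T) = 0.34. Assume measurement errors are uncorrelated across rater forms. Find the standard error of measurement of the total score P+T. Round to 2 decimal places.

Var(total) = 705.89 + 208.012 = 913.902.
True-score variance = 541.75 + 208.012 = 749.762, so reliability = 0.8204.
Error variance = 913.902 − 749.762 = 164.14; SEM = √164.14 = 12.81.

12.81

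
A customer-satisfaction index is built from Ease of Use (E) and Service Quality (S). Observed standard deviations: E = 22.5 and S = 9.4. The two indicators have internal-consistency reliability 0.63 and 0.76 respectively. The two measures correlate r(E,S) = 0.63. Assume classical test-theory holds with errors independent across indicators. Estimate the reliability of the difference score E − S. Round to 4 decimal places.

Var(E−S) = 22.5² + 9.4² − 2·22.5·9.4·0.63 = 594.61 − 266.49 = 328.12.
Because errors are independent across components, Cov(Tᵢ,Tⱼ) = Cov(Xᵢ,Xⱼ); the off-diagonal part of the true-score variance is the same as above.
True-score variance = [22.5²·0.63 + 9.4²·0.76] − 266.49 = 386.091 − 266.49 = 119.601.
Reliability = 119.601 / 328.12 = 0.3645.

0.3645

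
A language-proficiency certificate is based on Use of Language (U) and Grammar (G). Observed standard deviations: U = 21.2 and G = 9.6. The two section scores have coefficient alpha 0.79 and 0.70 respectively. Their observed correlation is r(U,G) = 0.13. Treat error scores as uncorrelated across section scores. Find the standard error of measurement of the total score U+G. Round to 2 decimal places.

Var(total) = 541.6 + 52.9152 = 594.515.
True-score variance = 419.57 + 52.9152 = 472.485, so reliability = 0.7947.
Error variance = 594.515 − 472.485 = 122.03; SEM = √122.03 = 11.05.

11.05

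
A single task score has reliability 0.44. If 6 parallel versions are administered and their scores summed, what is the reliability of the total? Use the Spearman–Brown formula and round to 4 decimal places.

0.8250

ρ_k = kρ / (1 + (k−1)ρ) = 6·0.44 / (1 + 5·0.44) = 2.640 / 3.200 = 0.8250.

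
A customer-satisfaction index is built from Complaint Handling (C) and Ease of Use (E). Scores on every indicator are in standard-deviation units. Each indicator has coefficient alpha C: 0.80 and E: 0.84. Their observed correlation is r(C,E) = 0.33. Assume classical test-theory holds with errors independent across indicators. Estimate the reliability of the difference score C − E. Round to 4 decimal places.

Var(C−E) = 1 + 1 − 2·0.33 = 2 − 0.66 = 1.34.
With uncorrelated errors the cross-covariances are all true-score covariance, so they carry over unchanged; only the diagonal terms shrink to ρᵢσᵢ².
True-score variance = [0.80 + 0.84] − 0.66 = 1.64 − 0.66 = 0.98.
Reliability = 0.98 / 1.34 = 0.7313.

0.7313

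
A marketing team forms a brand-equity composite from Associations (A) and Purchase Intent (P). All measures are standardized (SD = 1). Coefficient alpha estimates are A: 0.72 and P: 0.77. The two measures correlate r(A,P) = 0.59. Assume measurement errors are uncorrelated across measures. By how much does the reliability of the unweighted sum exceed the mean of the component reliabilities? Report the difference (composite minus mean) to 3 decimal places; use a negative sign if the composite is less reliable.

Var(sum) = 2 + 1.18 = 3.18; true-score variance = 1.49 + 1.18 = 2.67; composite reliability = 0.8396.
Mean component reliability = 0.7450.
Difference = 0.8396 − 0.7450 = 0.095.

0.095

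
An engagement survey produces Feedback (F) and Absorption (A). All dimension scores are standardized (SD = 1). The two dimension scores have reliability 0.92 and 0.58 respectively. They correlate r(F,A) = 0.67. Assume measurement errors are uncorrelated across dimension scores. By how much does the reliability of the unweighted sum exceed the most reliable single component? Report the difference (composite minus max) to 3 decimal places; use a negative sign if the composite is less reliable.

Var(sum) = 2 + 1.34 = 3.34; true-score variance = 1.5 + 1.34 = 2.84; composite reliability = 0.8503.
Max component reliability = 0.9200.
Difference = 0.8503 − 0.9200 = -0.070.

-0.070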